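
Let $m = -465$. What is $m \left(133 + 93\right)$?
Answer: $-105090$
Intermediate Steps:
$m \left(133 + 93\right) = - 465 \left(133 + 93\right) = \left(-465\right) 226 = -105090$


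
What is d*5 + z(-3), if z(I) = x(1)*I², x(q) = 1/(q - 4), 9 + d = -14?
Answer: -118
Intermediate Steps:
d = -23 (d = -9 - 14 = -23)
x(q) = 1/(-4 + q)
z(I) = -I²/3 (z(I) = I²/(-4 + 1) = I²/(-3) = -I²/3)
d*5 + z(-3) = -23*5 - ⅓*(-3)² = -115 - ⅓*9 = -115 - 3 = -118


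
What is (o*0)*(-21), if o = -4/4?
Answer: 0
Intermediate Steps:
o = -1 (o = -4*¼ = -1)
(o*0)*(-21) = -1*0*(-21) = 0*(-21) = 0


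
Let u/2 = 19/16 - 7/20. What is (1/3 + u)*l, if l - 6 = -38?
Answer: -964/15 ≈ -64.267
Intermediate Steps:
l = -32 (l = 6 - 38 = -32)
u = 67/40 (u = 2*(19/16 - 7/20) = 2*(67/80) = 67/40 ≈ 1.6750)
(1/3 + u)*l = (1/3 + 67/40)*(-32) = (241/120)*(-32) = -964/15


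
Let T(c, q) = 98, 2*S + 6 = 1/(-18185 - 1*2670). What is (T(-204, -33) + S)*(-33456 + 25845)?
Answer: -701353473/970 ≈ -7.2305e+5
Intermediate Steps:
S = -125131/41710 (S = -3 + 1/(2*(-18185 - 1*2670)) = -3 + 1/(2*(-18185 - 2670)) = -3 + (½)/(-20855) = -3 + (½)*(-1/20855) = -3 - 1/41710 = -125131/41710 ≈ -3.0000)
(T(-204, -33) + S)*(-33456 + 25845) = (98 - 125131/41710)*(-33456 + 25845) = (3962449/41710)*(-7611) = -701353473/970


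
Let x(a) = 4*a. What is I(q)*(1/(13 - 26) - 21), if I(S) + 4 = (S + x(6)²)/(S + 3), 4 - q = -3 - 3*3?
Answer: -141384/247 ≈ -572.41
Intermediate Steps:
q = 16 (q = 4 - (-3 - 3*3) = 4 - (-3 - 9) = 4 - 1*(-12) = 4 + 12 = 16)
I(S) = -4 + (576 + S)/(3 + S) (I(S) = -4 + (S + (4*6)²)/(S + 3) = -4 + (S + 24²)/(3 + S) = -4 + (S + 576)/(3 + S) = -4 + (576 + S)/(3 + S))
I(q)*(1/(13 - 26) - 21) = (3*(188 - 1*16)/(3 + 16))*(1/(13 - 26) - 21) = (3*(188 - 16)/19)*(1/(-13) - 21) = (3*(1/19)*172)*(-1/13 - 21) = (516/19)*(-274/13) = -141384/247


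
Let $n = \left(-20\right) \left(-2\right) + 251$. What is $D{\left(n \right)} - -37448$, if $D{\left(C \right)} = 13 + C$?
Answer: $37752$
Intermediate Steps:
$n = 291$ ($n = 40 + 251 = 291$)
$D{\left(n \right)} - -37448 = \left(13 + 291\right) - -37448 = 304 + 37448 = 37752$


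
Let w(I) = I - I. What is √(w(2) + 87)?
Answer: √87 ≈ 9.3274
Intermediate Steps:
w(I) = 0
√(w(2) + 87) = √(0 + 87) = √87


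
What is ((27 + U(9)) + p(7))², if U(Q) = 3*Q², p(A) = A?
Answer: 76729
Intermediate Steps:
((27 + U(9)) + p(7))² = ((27 + 3*9²) + 7)² = ((27 + 3*81) + 7)² = ((27 + 243) + 7)² = (270 + 7)² = 277² = 76729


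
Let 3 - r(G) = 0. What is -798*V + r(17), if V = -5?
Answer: 3993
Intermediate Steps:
r(G) = 3 (r(G) = 3 - 1*0 = 3 + 0 = 3)
-798*V + r(17) = -798*(-5) + 3 = 3990 + 3 = 3993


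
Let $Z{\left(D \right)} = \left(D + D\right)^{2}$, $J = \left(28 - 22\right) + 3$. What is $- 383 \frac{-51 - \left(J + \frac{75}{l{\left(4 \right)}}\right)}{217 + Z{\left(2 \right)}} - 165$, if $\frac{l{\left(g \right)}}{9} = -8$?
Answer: $- \frac{380735}{5592} \approx -68.086$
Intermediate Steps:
$J = 9$ ($J = 6 + 3 = 9$)
$l{\left(g \right)} = -72$ ($l{\left(g \right)} = 9 \left(-8\right) = -72$)
$Z{\left(D \right)} = 4 D^{2}$ ($Z{\left(D \right)} = \left(2 D\right)^{2} = 4 D^{2}$)
$- 383 \frac{-51 - \left(J + \frac{75}{l{\left(4 \right)}}\right)}{217 + Z{\left(2 \right)}} - 165 = - 383 \frac{-51 - \left(9 + \frac{75}{-72}\right)}{217 + 4 \cdot 2^{2}} - 165 = - 383 \frac{-51 - \frac{191}{24}}{217 + 4 \cdot 4} - 165 = - 383 \frac{-51 + \left(\frac{25}{24} - 9\right)}{217 + 16} - 165 = - 383 \frac{-51 - \frac{191}{24}}{233} - 165 = - 383 \left(\left(- \frac{1415}{24}\right) \frac{1}{233}\right) - 165 = \left(-383\right) \left(- \frac{1415}{5592}\right) - 165 = \frac{541945}{5592} - 165 = - \frac{380735}{5592}$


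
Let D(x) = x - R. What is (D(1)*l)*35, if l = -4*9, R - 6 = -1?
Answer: 5040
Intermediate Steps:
R = 5 (R = 6 - 1 = 5)
D(x) = -5 + x (D(x) = x - 1*5 = x - 5 = -5 + x)
l = -36
(D(1)*l)*35 = ((-5 + 1)*(-36))*35 = -4*(-36)*35 = 144*35 = 5040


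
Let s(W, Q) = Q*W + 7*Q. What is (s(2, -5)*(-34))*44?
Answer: 67320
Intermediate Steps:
s(W, Q) = 7*Q + Q*W
(s(2, -5)*(-34))*44 = (-5*(7 + 2)*(-34))*44 = (-5*9*(-34))*44 = -45*(-34)*44 = 1530*44 = 67320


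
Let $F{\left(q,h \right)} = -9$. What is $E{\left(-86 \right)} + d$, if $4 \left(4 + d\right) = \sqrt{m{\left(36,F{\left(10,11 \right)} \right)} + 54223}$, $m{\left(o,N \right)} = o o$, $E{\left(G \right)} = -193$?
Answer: $-197 + \frac{\sqrt{55519}}{4} \approx -138.09$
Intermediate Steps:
$m{\left(o,N \right)} = o^{2}$
$d = -4 + \frac{\sqrt{55519}}{4}$ ($d = -4 + \frac{\sqrt{36^{2} + 54223}}{4} = -4 + \frac{\sqrt{1296 + 54223}}{4} = -4 + \frac{\sqrt{55519}}{4} \approx 54.906$)
$E{\left(-86 \right)} + d = -193 - \left(4 - \frac{\sqrt{55519}}{4}\right) = -197 + \frac{\sqrt{55519}}{4}$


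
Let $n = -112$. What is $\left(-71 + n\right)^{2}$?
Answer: $33489$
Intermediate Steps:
$\left(-71 + n\right)^{2} = \left(-71 - 112\right)^{2} = \left(-183\right)^{2} = 33489$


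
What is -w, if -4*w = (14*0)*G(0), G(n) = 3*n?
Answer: 0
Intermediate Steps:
w = 0 (w = -14*0*3*0/4 = -0*0 = -1/4*0 = 0)
-w = -1*0 = 0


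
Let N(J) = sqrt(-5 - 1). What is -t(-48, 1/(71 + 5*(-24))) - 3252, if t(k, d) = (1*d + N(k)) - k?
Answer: -161699/49 - I*sqrt(6) ≈ -3300.0 - 2.4495*I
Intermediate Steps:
N(J) = I*sqrt(6) (N(J) = sqrt(-6) = I*sqrt(6))
t(k, d) = d - k + I*sqrt(6) (t(k, d) = (1*d + I*sqrt(6)) - k = (d + I*sqrt(6)) - k = d - k + I*sqrt(6))
-t(-48, 1/(71 + 5*(-24))) - 3252 = -(1/(71 + 5*(-24)) - 1*(-48) + I*sqrt(6)) - 3252 = -(1/(71 - 120) + 48 + I*sqrt(6)) - 3252 = -(1/(-49) + 48 + I*sqrt(6)) - 3252 = -(-1/49 + 48 + I*sqrt(6)) - 3252 = -(2351/49 + I*sqrt(6)) - 3252 = (-2351/49 - I*sqrt(6)) - 3252 = -161699/49 - I*sqrt(6)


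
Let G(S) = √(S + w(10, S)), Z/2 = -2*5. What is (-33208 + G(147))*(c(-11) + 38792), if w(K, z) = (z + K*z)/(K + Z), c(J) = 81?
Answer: -1290894584 + 272111*I*√30/10 ≈ -1.2909e+9 + 1.4904e+5*I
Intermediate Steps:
Z = -20 (Z = 2*(-2*5) = 2*(-10) = -20)
w(K, z) = (z + K*z)/(-20 + K) (w(K, z) = (z + K*z)/(K - 20) = (z + K*z)/(-20 + K))
G(S) = √10*√(-S)/10 (G(S) = √(S + S*(1 + 10)/(-20 + 10)) = √(S + S*11/(-10)) = √(S + S*(-⅒)*11) = √(S - 11*S/10) = √(-S/10) = √10*√(-S)/10)
(-33208 + G(147))*(c(-11) + 38792) = (-33208 + √10*√(-1*147)/10)*(81 + 38792) = (-33208 + √10*√(-147)/10)*38873 = (-33208 + √10*(7*I*√3)/10)*38873 = (-33208 + 7*I*√30/10)*38873 = -1290894584 + 272111*I*√30/10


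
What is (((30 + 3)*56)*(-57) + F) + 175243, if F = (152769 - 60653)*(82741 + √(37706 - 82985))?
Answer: 7621839863 + 829044*I*√559 ≈ 7.6218e+9 + 1.9601e+7*I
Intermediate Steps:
F = 7621769956 + 829044*I*√559 (F = 92116*(82741 + √(-45279)) = 92116*(82741 + 9*I*√559) = 7621769956 + 829044*I*√559 ≈ 7.6218e+9 + 1.9601e+7*I)
(((30 + 3)*56)*(-57) + F) + 175243 = (((30 + 3)*56)*(-57) + (7621769956 + 829044*I*√559)) + 175243 = ((33*56)*(-57) + (7621769956 + 829044*I*√559)) + 175243 = (1848*(-57) + (7621769956 + 829044*I*√559)) + 175243 = (-105336 + (7621769956 + 829044*I*√559)) + 175243 = (7621664620 + 829044*I*√559) + 175243 = 7621839863 + 829044*I*√559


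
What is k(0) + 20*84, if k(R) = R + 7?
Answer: 1687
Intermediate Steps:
k(R) = 7 + R
k(0) + 20*84 = (7 + 0) + 20*84 = 7 + 1680 = 1687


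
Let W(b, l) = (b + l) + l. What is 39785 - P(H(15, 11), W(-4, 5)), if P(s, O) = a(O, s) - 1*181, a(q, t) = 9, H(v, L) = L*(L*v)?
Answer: 39957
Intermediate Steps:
H(v, L) = v*L²
W(b, l) = b + 2*l
P(s, O) = -172 (P(s, O) = 9 - 1*181 = 9 - 181 = -172)
39785 - P(H(15, 11), W(-4, 5)) = 39785 - 1*(-172) = 39785 + 172 = 39957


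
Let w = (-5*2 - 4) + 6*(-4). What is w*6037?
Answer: -229406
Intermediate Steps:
w = -38 (w = (-10 - 4) - 24 = -14 - 24 = -38)
w*6037 = -38*6037 = -229406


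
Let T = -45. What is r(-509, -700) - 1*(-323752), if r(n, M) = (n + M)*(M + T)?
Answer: 1224457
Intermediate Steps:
r(n, M) = (-45 + M)*(M + n) (r(n, M) = (n + M)*(M - 45) = (M + n)*(-45 + M) = (-45 + M)*(M + n))
r(-509, -700) - 1*(-323752) = ((-700)² - 45*(-700) - 45*(-509) - 700*(-509)) - 1*(-323752) = (490000 + 31500 + 22905 + 356300) + 323752 = 900705 + 323752 = 1224457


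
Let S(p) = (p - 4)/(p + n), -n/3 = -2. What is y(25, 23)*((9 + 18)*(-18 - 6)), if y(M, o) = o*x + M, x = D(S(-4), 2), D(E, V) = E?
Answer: 43416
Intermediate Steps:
n = 6 (n = -3*(-2) = 6)
S(p) = (-4 + p)/(6 + p) (S(p) = (p - 4)/(p + 6) = (-4 + p)/(6 + p))
x = -4 (x = (-4 - 4)/(6 - 4) = -8/2 = (½)*(-8) = -4)
y(M, o) = M - 4*o (y(M, o) = o*(-4) + M = -4*o + M = M - 4*o)
y(25, 23)*((9 + 18)*(-18 - 6)) = (25 - 4*23)*((9 + 18)*(-18 - 6)) = (25 - 92)*(27*(-24)) = -67*(-648) = 43416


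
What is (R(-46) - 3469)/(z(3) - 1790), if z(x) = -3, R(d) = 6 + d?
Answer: 319/163 ≈ 1.9571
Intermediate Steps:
(R(-46) - 3469)/(z(3) - 1790) = ((6 - 46) - 3469)/(-3 - 1790) = (-40 - 3469)/(-1793) = -3509*(-1/1793) = 319/163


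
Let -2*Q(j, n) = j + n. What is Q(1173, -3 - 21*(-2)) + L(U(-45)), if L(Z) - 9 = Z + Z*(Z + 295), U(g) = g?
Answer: -11892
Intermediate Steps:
L(Z) = 9 + Z + Z*(295 + Z) (L(Z) = 9 + (Z + Z*(Z + 295)) = 9 + (Z + Z*(295 + Z)) = 9 + Z + Z*(295 + Z))
Q(j, n) = -j/2 - n/2 (Q(j, n) = -(j + n)/2 = -j/2 - n/2)
Q(1173, -3 - 21*(-2)) + L(U(-45)) = (-½*1173 - (-3 - 21*(-2))/2) + (9 + (-45)² + 296*(-45)) = (-1173/2 - (-3 + 42)/2) + (9 + 2025 - 13320) = (-1173/2 - ½*39) - 11286 = (-1173/2 - 39/2) - 11286 = -606 - 11286 = -11892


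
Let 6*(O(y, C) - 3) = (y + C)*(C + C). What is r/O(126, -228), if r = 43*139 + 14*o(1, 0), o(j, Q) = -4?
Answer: 5921/7755 ≈ 0.76351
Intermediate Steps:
O(y, C) = 3 + C*(C + y)/3 (O(y, C) = 3 + ((y + C)*(C + C))/6 = 3 + ((C + y)*(2*C))/6 = 3 + (2*C*(C + y))/6 = 3 + C*(C + y)/3)
r = 5921 (r = 43*139 + 14*(-4) = 5977 - 56 = 5921)
r/O(126, -228) = 5921/(3 + (⅓)*(-228)² + (⅓)*(-228)*126) = 5921/(3 + (⅓)*51984 - 9576) = 5921/(3 + 17328 - 9576) = 5921/7755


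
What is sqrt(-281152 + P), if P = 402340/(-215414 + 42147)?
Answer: 2*I*sqrt(2110165336838427)/173267 ≈ 530.24*I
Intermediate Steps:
P = -402340/173267 (P = 402340/(-173267) = 402340*(-1/173267) = -402340/173267 ≈ -2.3221)
sqrt(-281152 + P) = sqrt(-281152 - 402340/173267) = sqrt(-48714765924/173267) = 2*I*sqrt(2110165336838427)/173267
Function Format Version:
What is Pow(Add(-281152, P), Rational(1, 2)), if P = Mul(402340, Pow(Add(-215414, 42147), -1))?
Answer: Mul(Rational(2, 173267), I, Pow(2110165336838427, Rational(1, 2))) ≈ Mul(530.24, I)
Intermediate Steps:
P = Rational(-402340, 173267) (P = Mul(402340, Pow(-173267, -1)) = Mul(402340, Rational(-1, 173267)) = Rational(-402340, 173267) ≈ -2.3221)
Pow(Add(-281152, P), Rational(1, 2)) = Pow(Add(-281152, Rational(-402340, 173267)), Rational(1, 2)) = Pow(Rational(-48714765924, 173267), Rational(1, 2)) = Mul(Rational(2, 173267), I, Pow(2110165336838427, Rational(1, 2)))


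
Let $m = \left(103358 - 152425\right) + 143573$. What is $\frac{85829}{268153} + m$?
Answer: $\frac{25342153247}{268153} \approx 94506.0$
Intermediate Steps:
$m = 94506$ ($m = -49067 + 143573 = 94506$)
$\frac{85829}{268153} + m = \frac{85829}{268153} + 94506 = \frac{25342153247}{268153}$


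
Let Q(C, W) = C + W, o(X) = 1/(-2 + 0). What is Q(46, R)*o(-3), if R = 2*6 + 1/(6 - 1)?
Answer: -291/10 ≈ -29.100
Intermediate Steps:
o(X) = -½ (o(X) = 1/(-2) = -½)
R = 61/5 (R = 12 + 1/5 = 12 + ⅕ = 61/5 ≈ 12.200)
Q(46, R)*o(-3) = (46 + 61/5)*(-½) = (291/5)*(-½) = -291/10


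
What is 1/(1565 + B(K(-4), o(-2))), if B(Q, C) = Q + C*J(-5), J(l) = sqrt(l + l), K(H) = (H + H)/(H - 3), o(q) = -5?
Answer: 76741/120199619 + 245*I*sqrt(10)/120199619 ≈ 0.00063845 + 6.4456e-6*I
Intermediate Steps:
K(H) = 2*H/(-3 + H) (K(H) = (2*H)/(-3 + H) = 2*H/(-3 + H))
J(l) = sqrt(2)*sqrt(l) (J(l) = sqrt(2*l) = sqrt(2)*sqrt(l))
B(Q, C) = Q + I*C*sqrt(10) (B(Q, C) = Q + C*(sqrt(2)*sqrt(-5)) = Q + C*(sqrt(2)*(I*sqrt(5))) = Q + C*(I*sqrt(10)) = Q + I*C*sqrt(10))
1/(1565 + B(K(-4), o(-2))) = 1/(1565 + (2*(-4)/(-3 - 4) + I*(-5)*sqrt(10))) = 1/(1565 + (2*(-4)/(-7) - 5*I*sqrt(10))) = 1/(1565 + (2*(-4)*(-1/7) - 5*I*sqrt(10))) = 1/(1565 + (8/7 - 5*I*sqrt(10))) = 1/(10963/7 - 5*I*sqrt(10))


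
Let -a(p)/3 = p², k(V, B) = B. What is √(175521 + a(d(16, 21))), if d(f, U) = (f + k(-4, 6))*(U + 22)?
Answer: 3*I*√278803 ≈ 1584.1*I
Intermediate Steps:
d(f, U) = (6 + f)*(22 + U) (d(f, U) = (f + 6)*(U + 22) = (6 + f)*(22 + U))
a(p) = -3*p²
√(175521 + a(d(16, 21))) = √(175521 - 3*(132 + 6*21 + 22*16 + 21*16)²) = √(175521 - 3*(132 + 126 + 352 + 336)²) = √(175521 - 3*946²) = √(175521 - 3*894916) = √(175521 - 2684748) = √(-2509227) = 3*I*√278803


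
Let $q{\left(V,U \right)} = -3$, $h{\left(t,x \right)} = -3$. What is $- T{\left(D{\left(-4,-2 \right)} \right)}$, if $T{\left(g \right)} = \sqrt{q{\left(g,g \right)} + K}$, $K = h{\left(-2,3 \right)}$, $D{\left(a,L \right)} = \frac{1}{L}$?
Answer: $- i \sqrt{6} \approx - 2.4495 i$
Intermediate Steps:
$K = -3$
$T{\left(g \right)} = i \sqrt{6}$ ($T{\left(g \right)} = \sqrt{-3 - 3} = \sqrt{-6} = i \sqrt{6}$)
$- T{\left(D{\left(-4,-2 \right)} \right)} = - i \sqrt{6}$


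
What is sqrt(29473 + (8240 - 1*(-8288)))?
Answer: sqrt(46001) ≈ 214.48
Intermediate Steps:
sqrt(29473 + (8240 - 1*(-8288))) = sqrt(29473 + (8240 + 8288)) = sqrt(29473 + 16528) = sqrt(46001)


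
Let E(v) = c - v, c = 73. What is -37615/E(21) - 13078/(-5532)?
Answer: -51851531/71916 ≈ -721.00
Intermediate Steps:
E(v) = 73 - v
-37615/E(21) - 13078/(-5532) = -37615/(73 - 1*21) - 13078/(-5532) = -37615/(73 - 21) - 13078*(-1/5532) = -37615/52 + 6539/2766 = -51851531/71916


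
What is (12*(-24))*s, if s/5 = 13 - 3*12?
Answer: 33120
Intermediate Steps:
s = -115 (s = 5*(13 - 3*12) = 5*(13 - 1*36) = 5*(13 - 36) = 5*(-23) = -115)
(12*(-24))*s = (12*(-24))*(-115) = -288*(-115) = 33120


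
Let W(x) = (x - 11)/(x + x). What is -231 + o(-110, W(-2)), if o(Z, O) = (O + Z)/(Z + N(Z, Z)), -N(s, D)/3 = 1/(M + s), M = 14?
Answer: -809473/3519 ≈ -230.03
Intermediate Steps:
W(x) = (-11 + x)/(2*x) (W(x) = (-11 + x)/((2*x)) = (-11 + x)*(1/(2*x)) = (-11 + x)/(2*x))
N(s, D) = -3/(14 + s)
o(Z, O) = (O + Z)/(Z - 3/(14 + Z))
-231 + o(-110, W(-2)) = -231 + (14 - 110)*((½)*(-11 - 2)/(-2) - 110)/(-3 - 110*(14 - 110)) = -231 - 96*((½)*(-½)*(-13) - 110)/(-3 - 110*(-96)) = -231 - 96*(13/4 - 110)/(-3 + 10560) = -231 - 96*(-427/4)/10557 = -231 + (1/10557)*(-96)*(-427/4) = -231 + 3416/3519 = -809473/3519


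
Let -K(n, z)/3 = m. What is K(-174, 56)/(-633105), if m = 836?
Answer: 76/19185 ≈ 0.0039614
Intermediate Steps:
K(n, z) = -2508 (K(n, z) = -3*836 = -2508)
K(-174, 56)/(-633105) = -2508/(-633105) = -2508*(-1/633105) = 76/19185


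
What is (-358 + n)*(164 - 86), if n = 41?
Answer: -24726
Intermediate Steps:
(-358 + n)*(164 - 86) = (-358 + 41)*(164 - 86) = -317*78 = -24726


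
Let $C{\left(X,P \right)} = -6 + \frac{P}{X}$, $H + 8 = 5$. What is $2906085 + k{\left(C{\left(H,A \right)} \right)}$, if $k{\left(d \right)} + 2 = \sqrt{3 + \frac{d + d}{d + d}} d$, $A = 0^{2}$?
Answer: $2906071$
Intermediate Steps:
$H = -3$ ($H = -8 + 5 = -3$)
$A = 0$
$k{\left(d \right)} = -2 + 2 d$ ($k{\left(d \right)} = -2 + \sqrt{3 + \frac{d + d}{d + d}} d = -2 + \sqrt{3 + \frac{2 d}{2 d}} d = -2 + \sqrt{3 + 2 d \frac{1}{2 d}} d = -2 + \sqrt{3 + 1} d = -2 + \sqrt{4} d = -2 + 2 d$)
$2906085 + k{\left(C{\left(H,A \right)} \right)} = 2906085 + \left(-2 + 2 \left(-6 + \frac{0}{-3}\right)\right) = 2906085 + \left(-2 + 2 \left(-6 + 0 \left(- \frac{1}{3}\right)\right)\right) = 2906085 + \left(-2 + 2 \left(-6 + 0\right)\right) = 2906085 + \left(-2 + 2 \left(-6\right)\right) = 2906085 - 14 = 2906071$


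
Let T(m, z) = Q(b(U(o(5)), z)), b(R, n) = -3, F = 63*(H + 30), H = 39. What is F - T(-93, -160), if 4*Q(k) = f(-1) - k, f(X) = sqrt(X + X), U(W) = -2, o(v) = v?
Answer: 17385/4 - I*sqrt(2)/4 ≈ 4346.3 - 0.35355*I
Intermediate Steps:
f(X) = sqrt(2)*sqrt(X) (f(X) = sqrt(2*X) = sqrt(2)*sqrt(X))
F = 4347 (F = 63*(39 + 30) = 63*69 = 4347)
Q(k) = -k/4 + I*sqrt(2)/4 (Q(k) = (sqrt(2)*sqrt(-1) - k)/4 = (sqrt(2)*I - k)/4 = (I*sqrt(2) - k)/4 = (-k + I*sqrt(2))/4 = -k/4 + I*sqrt(2)/4)
T(m, z) = 3/4 + I*sqrt(2)/4 (T(m, z) = -1/4*(-3) + I*sqrt(2)/4 = 3/4 + I*sqrt(2)/4)
F - T(-93, -160) = 4347 - (3/4 + I*sqrt(2)/4) = 4347 + (-3/4 - I*sqrt(2)/4) = 17385/4 - I*sqrt(2)/4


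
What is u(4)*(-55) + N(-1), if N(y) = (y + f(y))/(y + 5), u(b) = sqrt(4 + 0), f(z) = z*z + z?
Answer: -441/4 ≈ -110.25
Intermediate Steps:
f(z) = z + z**2 (f(z) = z**2 + z = z + z**2)
u(b) = 2 (u(b) = sqrt(4) = 2)
N(y) = (y + y*(1 + y))/(5 + y) (N(y) = (y + y*(1 + y))/(y + 5) = (y + y*(1 + y))/(5 + y))
u(4)*(-55) + N(-1) = 2*(-55) - (2 - 1)/(5 - 1) = -110 - 1*1/4 = -110 - 1*1/4*1 = -110 - 1/4 = -441/4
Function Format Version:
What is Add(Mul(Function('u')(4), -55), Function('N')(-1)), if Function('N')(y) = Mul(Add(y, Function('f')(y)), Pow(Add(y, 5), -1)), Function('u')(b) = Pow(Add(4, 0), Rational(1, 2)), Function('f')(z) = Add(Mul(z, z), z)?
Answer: Rational(-441, 4) ≈ -110.25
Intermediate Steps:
Function('f')(z) = Add(z, Pow(z, 2)) (Function('f')(z) = Add(Pow(z, 2), z) = Add(z, Pow(z, 2)))
Function('u')(b) = 2 (Function('u')(b) = Pow(4, Rational(1, 2)) = 2)
Function('N')(y) = Mul(Pow(Add(5, y), -1), Add(y, Mul(y, Add(1, y)))) (Function('N')(y) = Mul(Add(y, Mul(y, Add(1, y))), Pow(Add(y, 5), -1)) = Mul(Add(y, Mul(y, Add(1, y))), Pow(Add(5, y), -1)) = Mul(Pow(Add(5, y), -1), Add(y, Mul(y, Add(1, y)))))
Add(Mul(Function('u')(4), -55), Function('N')(-1)) = Add(Mul(2, -55), Mul(-1, Pow(Add(5, -1), -1), Add(2, -1))) = Add(-110, Mul(-1, Pow(4, -1), 1)) = Add(-110, Mul(-1, Rational(1, 4), 1)) = Add(-110, Rational(-1, 4)) = Rational(-441, 4)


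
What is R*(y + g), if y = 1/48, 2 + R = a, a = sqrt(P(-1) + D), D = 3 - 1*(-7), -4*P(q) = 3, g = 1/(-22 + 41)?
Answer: -67/456 + 67*sqrt(37)/1824 ≈ 0.076505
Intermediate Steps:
g = 1/19 ≈ 0.052632
P(q) = -3/4 (P(q) = -1/4*3 = -3/4)
D = 10 (D = 3 + 7 = 10)
a = sqrt(37)/2 (a = sqrt(-3/4 + 10) = sqrt(37/4) = sqrt(37)/2 ≈ 3.0414)
R = -2 + sqrt(37)/2 ≈ 1.0414
y = 1/48 ≈ 0.020833
R*(y + g) = (-2 + sqrt(37)/2)*(1/48 + 1/19) = (-2 + sqrt(37)/2)*(67/912) = -67/456 + 67*sqrt(37)/1824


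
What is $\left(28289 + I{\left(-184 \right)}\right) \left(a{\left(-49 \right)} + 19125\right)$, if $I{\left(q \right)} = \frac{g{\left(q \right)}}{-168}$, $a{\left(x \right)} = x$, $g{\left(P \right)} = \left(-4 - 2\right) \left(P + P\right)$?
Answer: $\frac{3775731756}{7} \approx 5.3939 \cdot 10^{8}$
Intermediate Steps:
$g{\left(P \right)} = - 12 P$ ($g{\left(P \right)} = - 6 \cdot 2 P = - 12 P$)
$I{\left(q \right)} = \frac{q}{14}$ ($I{\left(q \right)} = \frac{\left(-12\right) q}{-168} = - 12 q \left(- \frac{1}{168}\right) = \frac{q}{14}$)
$\left(28289 + I{\left(-184 \right)}\right) \left(a{\left(-49 \right)} + 19125\right) = \left(28289 + \frac{1}{14} \left(-184\right)\right) \left(-49 + 19125\right) = \left(28289 - \frac{92}{7}\right) 19076 = \frac{197931}{7} \cdot 19076 = \frac{3775731756}{7}$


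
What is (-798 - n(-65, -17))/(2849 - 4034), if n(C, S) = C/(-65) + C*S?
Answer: 1904/1185 ≈ 1.6068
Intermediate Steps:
n(C, S) = -C/65 + C*S
(-798 - n(-65, -17))/(2849 - 4034) = (-798 - (-65)*(-1/65 - 17))/(2849 - 4034) = (-798 - (-65)*(-1106)/65)/(-1185) = (-798 - 1*1106)*(-1/1185) = (-798 - 1106)*(-1/1185) = -1904*(-1/1185) = 1904/1185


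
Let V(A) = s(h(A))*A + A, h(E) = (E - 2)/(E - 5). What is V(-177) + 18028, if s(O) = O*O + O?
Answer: 579858961/33124 ≈ 17506.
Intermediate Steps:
h(E) = (-2 + E)/(-5 + E)
s(O) = O + O² (s(O) = O² + O = O + O²)
V(A) = A + A*(1 + (-2 + A)/(-5 + A))*(-2 + A)/(-5 + A) (V(A) = (((-2 + A)/(-5 + A))*(1 + (-2 + A)/(-5 + A)))*A + A = ((1 + (-2 + A)/(-5 + A))*(-2 + A)/(-5 + A))*A + A = A*(1 + (-2 + A)/(-5 + A))*(-2 + A)/(-5 + A) + A = A + A*(1 + (-2 + A)/(-5 + A))*(-2 + A)/(-5 + A))
V(-177) + 18028 = -177*((-5 - 177)² + (-7 + 2*(-177))*(-2 - 177))/(-5 - 177)² + 18028 = -177*((-182)² + (-7 - 354)*(-179))/(-182)² + 18028 = -177*1/33124*(33124 - 361*(-179)) + 18028 = -177*1/33124*(33124 + 64619) + 18028 = -177*1/33124*97743 + 18028 = -17300511/33124 + 18028 = 579858961/33124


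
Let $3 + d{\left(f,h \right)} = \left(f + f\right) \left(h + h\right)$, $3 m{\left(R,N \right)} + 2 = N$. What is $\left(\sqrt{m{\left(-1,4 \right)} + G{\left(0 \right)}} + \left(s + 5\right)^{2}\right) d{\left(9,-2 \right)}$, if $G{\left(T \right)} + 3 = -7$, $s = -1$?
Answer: $-1200 - 50 i \sqrt{21} \approx -1200.0 - 229.13 i$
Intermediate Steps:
$m{\left(R,N \right)} = - \frac{2}{3} + \frac{N}{3}$
$G{\left(T \right)} = -10$ ($G{\left(T \right)} = -3 - 7 = -10$)
$d{\left(f,h \right)} = -3 + 4 f h$ ($d{\left(f,h \right)} = -3 + \left(f + f\right) \left(h + h\right) = -3 + 2 f 2 h = -3 + 4 f h$)
$\left(\sqrt{m{\left(-1,4 \right)} + G{\left(0 \right)}} + \left(s + 5\right)^{2}\right) d{\left(9,-2 \right)} = \left(\sqrt{\left(- \frac{2}{3} + \frac{1}{3} \cdot 4\right) - 10} + \left(-1 + 5\right)^{2}\right) \left(-3 + 4 \cdot 9 \left(-2\right)\right) = \left(\sqrt{\left(- \frac{2}{3} + \frac{4}{3}\right) - 10} + 4^{2}\right) \left(-3 - 72\right) = \left(\sqrt{\frac{2}{3} - 10} + 16\right) \left(-75\right) = \left(\sqrt{- \frac{28}{3}} + 16\right) \left(-75\right) = \left(\frac{2 i \sqrt{21}}{3} + 16\right) \left(-75\right) = \left(16 + \frac{2 i \sqrt{21}}{3}\right) \left(-75\right) = -1200 - 50 i \sqrt{21}$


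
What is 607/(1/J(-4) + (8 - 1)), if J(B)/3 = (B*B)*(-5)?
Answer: 145680/1679 ≈ 86.766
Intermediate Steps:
J(B) = -15*B² (J(B) = 3*((B*B)*(-5)) = 3*(B²*(-5)) = 3*(-5*B²) = -15*B²)
607/(1/J(-4) + (8 - 1)) = 607/(1/(-15*(-4)²) + (8 - 1)) = 607/(1/(-15*16) + 7) = 607/(1/(-240) + 7) = 607/(-1/240 + 7) = 607/(1679/240) = (240/1679)*607 = 145680/1679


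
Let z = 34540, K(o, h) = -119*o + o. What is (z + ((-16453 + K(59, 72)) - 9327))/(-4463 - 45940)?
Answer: -1798/50403 ≈ -0.035672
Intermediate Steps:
K(o, h) = -118*o
(z + ((-16453 + K(59, 72)) - 9327))/(-4463 - 45940) = (34540 + ((-16453 - 118*59) - 9327))/(-4463 - 45940) = (34540 + ((-16453 - 6962) - 9327))/(-50403) = (34540 + (-23415 - 9327))*(-1/50403) = (34540 - 32742)*(-1/50403) = 1798*(-1/50403) = -1798/50403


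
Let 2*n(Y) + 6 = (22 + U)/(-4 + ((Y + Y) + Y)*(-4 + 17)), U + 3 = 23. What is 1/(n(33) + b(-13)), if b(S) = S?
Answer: -1283/20507 ≈ -0.062564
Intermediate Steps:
U = 20 (U = -3 + 23 = 20)
n(Y) = -3 + 21/(-4 + 39*Y) (n(Y) = -3 + ((22 + 20)/(-4 + ((Y + Y) + Y)*(-4 + 17)))/2 = -3 + (42/(-4 + (2*Y + Y)*13))/2 = -3 + (42/(-4 + (3*Y)*13))/2 = -3 + (42/(-4 + 39*Y))/2 = -3 + 21/(-4 + 39*Y))
1/(n(33) + b(-13)) = 1/(3*(11 - 39*33)/(-4 + 39*33) - 13) = 1/(3*(11 - 1287)/(-4 + 1287) - 13) = 1/(3*(-1276)/1283 - 13) = 1/(3*(1/1283)*(-1276) - 13) = 1/(-3828/1283 - 13) = 1/(-20507/1283) = -1283/20507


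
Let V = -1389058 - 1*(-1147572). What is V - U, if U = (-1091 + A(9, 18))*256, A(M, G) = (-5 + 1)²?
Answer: 33714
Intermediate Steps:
V = -241486 (V = -1389058 + 1147572 = -241486)
A(M, G) = 16 (A(M, G) = (-4)² = 16)
U = -275200 (U = (-1091 + 16)*256 = -1075*256 = -275200)
V - U = -241486 - 1*(-275200) = -241486 + 275200 = 33714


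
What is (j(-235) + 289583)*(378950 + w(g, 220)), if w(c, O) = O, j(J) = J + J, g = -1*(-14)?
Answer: 109622976210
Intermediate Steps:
g = 14
j(J) = 2*J
(j(-235) + 289583)*(378950 + w(g, 220)) = (2*(-235) + 289583)*(378950 + 220) = (-470 + 289583)*379170 = 289113*379170 = 109622976210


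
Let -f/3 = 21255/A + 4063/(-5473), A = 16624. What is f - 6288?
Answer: -572248415685/90983152 ≈ -6289.6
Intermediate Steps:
f = -146355909/90983152 (f = -3*(21255/16624 + 4063/(-5473)) = -3*(21255*(1/16624) + 4063*(-1/5473)) = -3*(21255/16624 - 4063/5473) = -3*48785303/90983152 = -146355909/90983152 ≈ -1.6086)
f - 6288 = -146355909/90983152 - 6288 = -572248415685/90983152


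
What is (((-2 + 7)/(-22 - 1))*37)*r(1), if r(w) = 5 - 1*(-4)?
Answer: -1665/23 ≈ -72.391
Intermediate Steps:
r(w) = 9 (r(w) = 5 + 4 = 9)
(((-2 + 7)/(-22 - 1))*37)*r(1) = (((-2 + 7)/(-22 - 1))*37)*9 = ((5/(-23))*37)*9 = ((5*(-1/23))*37)*9 = -5/23*37*9 = -185/23*9 = -1665/23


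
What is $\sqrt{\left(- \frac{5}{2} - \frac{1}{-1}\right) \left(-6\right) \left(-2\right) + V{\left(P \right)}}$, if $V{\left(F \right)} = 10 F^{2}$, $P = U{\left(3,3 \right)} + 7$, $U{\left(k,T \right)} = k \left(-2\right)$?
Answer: $2 i \sqrt{2} \approx 2.8284 i$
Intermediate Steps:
$U{\left(k,T \right)} = - 2 k$
$P = 1$ ($P = \left(-2\right) 3 + 7 = -6 + 7 = 1$)
$\sqrt{\left(- \frac{5}{2} - \frac{1}{-1}\right) \left(-6\right) \left(-2\right) + V{\left(P \right)}} = \sqrt{\left(- \frac{5}{2} - \frac{1}{-1}\right) \left(-6\right) \left(-2\right) + 10 \cdot 1^{2}} = \sqrt{\left(\left(-5\right) \frac{1}{2} - -1\right) \left(-6\right) \left(-2\right) + 10 \cdot 1} = \sqrt{\left(- \frac{5}{2} + 1\right) \left(-6\right) \left(-2\right) + 10} = \sqrt{\left(- \frac{3}{2}\right) \left(-6\right) \left(-2\right) + 10} = \sqrt{9 \left(-2\right) + 10} = \sqrt{-18 + 10} = \sqrt{-8} = 2 i \sqrt{2}$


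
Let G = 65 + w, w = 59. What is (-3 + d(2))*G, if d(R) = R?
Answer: -124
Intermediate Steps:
G = 124 (G = 65 + 59 = 124)
(-3 + d(2))*G = (-3 + 2)*124 = -1*124 = -124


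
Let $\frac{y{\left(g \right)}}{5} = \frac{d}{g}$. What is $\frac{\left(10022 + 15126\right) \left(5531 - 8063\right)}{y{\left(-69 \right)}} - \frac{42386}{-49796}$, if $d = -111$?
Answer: $- \frac{36463588348639}{4606130} \approx -7.9163 \cdot 10^{6}$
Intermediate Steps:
$y{\left(g \right)} = - \frac{555}{g}$ ($y{\left(g \right)} = 5 \left(- \frac{111}{g}\right) = - \frac{555}{g}$)
$\frac{\left(10022 + 15126\right) \left(5531 - 8063\right)}{y{\left(-69 \right)}} - \frac{42386}{-49796} = \frac{\left(10022 + 15126\right) \left(5531 - 8063\right)}{\left(-555\right) \frac{1}{-69}} - \frac{42386}{-49796} = \frac{25148 \left(-2532\right)}{\left(-555\right) \left(- \frac{1}{69}\right)} - - \frac{21193}{24898} = - \frac{63674736}{\frac{185}{23}} + \frac{21193}{24898} = \left(-63674736\right) \frac{23}{185} + \frac{21193}{24898} = - \frac{1464518928}{185} + \frac{21193}{24898} = - \frac{36463588348639}{4606130}$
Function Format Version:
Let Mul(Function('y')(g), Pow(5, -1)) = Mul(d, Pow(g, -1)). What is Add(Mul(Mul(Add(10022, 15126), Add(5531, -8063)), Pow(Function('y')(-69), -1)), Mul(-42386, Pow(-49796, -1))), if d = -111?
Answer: Rational(-36463588348639, 4606130) ≈ -7.9163e+6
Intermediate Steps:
Function('y')(g) = Mul(-555, Pow(g, -1)) (Function('y')(g) = Mul(5, Mul(-111, Pow(g, -1))) = Mul(-555, Pow(g, -1)))
Add(Mul(Mul(Add(10022, 15126), Add(5531, -8063)), Pow(Function('y')(-69), -1)), Mul(-42386, Pow(-49796, -1))) = Add(Mul(Mul(Add(10022, 15126), Add(5531, -8063)), Pow(Mul(-555, Pow(-69, -1)), -1)), Mul(-42386, Pow(-49796, -1))) = Add(Mul(Mul(25148, -2532), Pow(Mul(-555, Rational(-1, 69)), -1)), Mul(-42386, Rational(-1, 49796))) = Add(Mul(-63674736, Pow(Rational(185, 23), -1)), Rational(21193, 24898)) = Add(Mul(-63674736, Rational(23, 185)), Rational(21193, 24898)) = Add(Rational(-1464518928, 185), Rational(21193, 24898)) = Rational(-36463588348639, 4606130)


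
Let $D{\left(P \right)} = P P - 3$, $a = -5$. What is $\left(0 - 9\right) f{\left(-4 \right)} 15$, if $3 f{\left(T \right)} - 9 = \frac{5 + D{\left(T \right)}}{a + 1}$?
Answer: $- \frac{405}{2} \approx -202.5$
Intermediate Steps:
$D{\left(P \right)} = -3 + P^{2}$ ($D{\left(P \right)} = P^{2} - 3 = -3 + P^{2}$)
$f{\left(T \right)} = \frac{17}{6} - \frac{T^{2}}{12}$ ($f{\left(T \right)} = 3 + \frac{\left(5 + \left(-3 + T^{2}\right)\right) \frac{1}{-5 + 1}}{3} = 3 + \frac{\left(2 + T^{2}\right) \frac{1}{-4}}{3} = 3 + \frac{\left(2 + T^{2}\right) \left(- \frac{1}{4}\right)}{3} = 3 + \frac{- \frac{1}{2} - \frac{T^{2}}{4}}{3} = 3 - \left(\frac{1}{6} + \frac{T^{2}}{12}\right) = \frac{17}{6} - \frac{T^{2}}{12}$)
$\left(0 - 9\right) f{\left(-4 \right)} 15 = \left(0 - 9\right) \left(\frac{17}{6} - \frac{\left(-4\right)^{2}}{12}\right) 15 = - 9 \left(\frac{17}{6} - \frac{4}{3}\right) 15 = \left(-9\right) \frac{3}{2} \cdot 15 = \left(- \frac{27}{2}\right) 15 = - \frac{405}{2}$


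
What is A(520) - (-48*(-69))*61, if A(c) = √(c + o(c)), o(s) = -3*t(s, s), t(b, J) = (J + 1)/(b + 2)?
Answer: -202032 + √15652866/174 ≈ -2.0201e+5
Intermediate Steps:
t(b, J) = (1 + J)/(2 + b)
o(s) = -3*(1 + s)/(2 + s)
A(c) = √(c + 3*(-1 - c)/(2 + c))
A(520) - (-48*(-69))*61 = √((-3 + 520² - 1*520)/(2 + 520)) - (-48*(-69))*61 = √((-3 + 270400 - 520)/522) - 3312*61 = √((1/522)*269877) - 1*202032 = √(89959/174) - 202032 = √15652866/174 - 202032 = -202032 + √15652866/174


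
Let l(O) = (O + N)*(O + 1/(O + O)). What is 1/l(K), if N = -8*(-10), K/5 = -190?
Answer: 190/157035087 ≈ 1.2099e-6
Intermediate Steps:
K = -950 (K = 5*(-190) = -950)
N = 80
l(O) = (80 + O)*(O + 1/(2*O)) (l(O) = (O + 80)*(O + 1/(O + O)) = (80 + O)*(O + 1/(2*O)))
1/l(K) = 1/(1/2 + (-950)**2 + 40/(-950) + 80*(-950)) = 1/(1/2 + 902500 + 40*(-1/950) - 76000) = 1/(1/2 + 902500 - 4/95 - 76000) = 1/(157035087/190) = 190/157035087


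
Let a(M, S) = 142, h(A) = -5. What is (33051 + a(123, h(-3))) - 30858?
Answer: 2335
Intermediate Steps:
(33051 + a(123, h(-3))) - 30858 = (33051 + 142) - 30858 = 33193 - 30858 = 2335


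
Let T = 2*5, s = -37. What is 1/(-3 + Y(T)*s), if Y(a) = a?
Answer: -1/373 ≈ -0.0026810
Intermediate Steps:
T = 10
1/(-3 + Y(T)*s) = 1/(-3 + 10*(-37)) = 1/(-3 - 370) = 1/(-373) = -1/373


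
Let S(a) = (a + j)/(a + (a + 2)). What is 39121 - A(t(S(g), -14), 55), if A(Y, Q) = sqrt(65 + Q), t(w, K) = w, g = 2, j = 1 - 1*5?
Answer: 39121 - 2*sqrt(30) ≈ 39110.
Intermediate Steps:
j = -4 (j = 1 - 5 = -4)
S(a) = (-4 + a)/(2 + 2*a) (S(a) = (a - 4)/(a + (a + 2)) = (-4 + a)/(a + (2 + a)) = (-4 + a)/(2 + 2*a))
39121 - A(t(S(g), -14), 55) = 39121 - sqrt(65 + 55) = 39121 - sqrt(120) = 39121 - 2*sqrt(30)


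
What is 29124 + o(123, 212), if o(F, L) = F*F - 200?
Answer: 44053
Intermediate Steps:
o(F, L) = -200 + F² (o(F, L) = F² - 200 = -200 + F²)
29124 + o(123, 212) = 29124 + (-200 + 123²) = 29124 + (-200 + 15129) = 29124 + 14929 = 44053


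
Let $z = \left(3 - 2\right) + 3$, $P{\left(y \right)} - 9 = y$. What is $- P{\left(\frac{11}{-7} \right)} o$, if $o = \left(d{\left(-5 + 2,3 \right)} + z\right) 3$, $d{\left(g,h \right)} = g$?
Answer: $- \frac{156}{7} \approx -22.286$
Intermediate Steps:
$P{\left(y \right)} = 9 + y$
$z = 4$ ($z = 1 + 3 = 4$)
$o = 3$ ($o = \left(\left(-5 + 2\right) + 4\right) 3 = \left(-3 + 4\right) 3 = 1 \cdot 3 = 3$)
$- P{\left(\frac{11}{-7} \right)} o = - (9 + \frac{11}{-7}) 3 = - (9 + 11 \left(- \frac{1}{7}\right)) 3 = - (9 - \frac{11}{7}) 3 = \left(-1\right) \frac{52}{7} \cdot 3 = \left(- \frac{52}{7}\right) 3 = - \frac{156}{7}$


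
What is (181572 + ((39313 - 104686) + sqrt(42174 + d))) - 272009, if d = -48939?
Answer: -155810 + I*sqrt(6765) ≈ -1.5581e+5 + 82.25*I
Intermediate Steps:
(181572 + ((39313 - 104686) + sqrt(42174 + d))) - 272009 = (181572 + ((39313 - 104686) + sqrt(42174 - 48939))) - 272009 = (181572 + (-65373 + sqrt(-6765))) - 272009 = (181572 + (-65373 + I*sqrt(6765))) - 272009 = (116199 + I*sqrt(6765)) - 272009 = -155810 + I*sqrt(6765)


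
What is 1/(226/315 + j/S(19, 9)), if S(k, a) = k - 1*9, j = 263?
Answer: 630/17021 ≈ 0.037013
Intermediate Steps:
S(k, a) = -9 + k (S(k, a) = k - 9 = -9 + k)
1/(226/315 + j/S(19, 9)) = 1/(226/315 + 263/(-9 + 19)) = 1/(226*(1/315) + 263/10) = 1/(226/315 + 263*(⅒)) = 1/(226/315 + 263/10) = 1/(17021/630) = 630/17021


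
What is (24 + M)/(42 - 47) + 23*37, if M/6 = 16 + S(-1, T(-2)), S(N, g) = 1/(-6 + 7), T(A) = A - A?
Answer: 4129/5 ≈ 825.80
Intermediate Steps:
T(A) = 0
S(N, g) = 1 (S(N, g) = 1/1 = 1)
M = 102 (M = 6*(16 + 1) = 6*17 = 102)
(24 + M)/(42 - 47) + 23*37 = (24 + 102)/(42 - 47) + 23*37 = 126/(-5) + 851 = 126*(-⅕) + 851 = -126/5 + 851 = 4129/5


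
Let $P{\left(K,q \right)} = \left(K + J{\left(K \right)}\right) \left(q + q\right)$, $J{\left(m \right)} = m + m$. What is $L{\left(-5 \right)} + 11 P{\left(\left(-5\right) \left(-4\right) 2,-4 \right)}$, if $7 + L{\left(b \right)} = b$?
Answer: $-10572$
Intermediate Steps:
$J{\left(m \right)} = 2 m$
$P{\left(K,q \right)} = 6 K q$ ($P{\left(K,q \right)} = \left(K + 2 K\right) \left(q + q\right) = 3 K 2 q = 6 K q$)
$L{\left(b \right)} = -7 + b$
$L{\left(-5 \right)} + 11 P{\left(\left(-5\right) \left(-4\right) 2,-4 \right)} = \left(-7 - 5\right) + 11 \cdot 6 \left(-5\right) \left(-4\right) 2 \left(-4\right) = -12 + 11 \cdot 6 \cdot 20 \cdot 2 \left(-4\right) = -12 + 11 \cdot 6 \cdot 40 \left(-4\right) = -12 + 11 \left(-960\right) = -12 - 10560 = -10572$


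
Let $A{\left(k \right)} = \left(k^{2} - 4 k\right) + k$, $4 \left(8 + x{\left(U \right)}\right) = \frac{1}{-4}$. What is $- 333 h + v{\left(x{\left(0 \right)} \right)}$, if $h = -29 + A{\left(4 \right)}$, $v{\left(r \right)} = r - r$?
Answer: $8325$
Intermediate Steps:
$x{\left(U \right)} = - \frac{129}{16}$ ($x{\left(U \right)} = -8 + \frac{1}{4 \left(-4\right)} = -8 + \frac{1}{4} \left(- \frac{1}{4}\right) = -8 - \frac{1}{16} = - \frac{129}{16}$)
$A{\left(k \right)} = k^{2} - 3 k$
$v{\left(r \right)} = 0$
$h = -25$ ($h = -29 + 4 \left(-3 + 4\right) = -29 + 4 \cdot 1 = -29 + 4 = -25$)
$- 333 h + v{\left(x{\left(0 \right)} \right)} = \left(-333\right) \left(-25\right) + 0 = 8325 + 0 = 8325$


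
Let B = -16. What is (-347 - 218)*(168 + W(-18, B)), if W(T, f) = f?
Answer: -85880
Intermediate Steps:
(-347 - 218)*(168 + W(-18, B)) = (-347 - 218)*(168 - 16) = -565*152 = -85880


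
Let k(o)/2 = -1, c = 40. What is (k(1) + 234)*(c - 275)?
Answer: -54520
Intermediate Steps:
k(o) = -2 (k(o) = 2*(-1) = -2)
(k(1) + 234)*(c - 275) = (-2 + 234)*(40 - 275) = 232*(-235) = -54520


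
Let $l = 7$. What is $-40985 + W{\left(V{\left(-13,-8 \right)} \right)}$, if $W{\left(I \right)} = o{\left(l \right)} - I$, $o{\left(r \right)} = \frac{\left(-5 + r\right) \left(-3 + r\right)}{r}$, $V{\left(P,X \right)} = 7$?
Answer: $- \frac{286936}{7} \approx -40991.0$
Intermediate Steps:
$o{\left(r \right)} = \frac{\left(-5 + r\right) \left(-3 + r\right)}{r}$
$W{\left(I \right)} = \frac{8}{7} - I$ ($W{\left(I \right)} = \left(-8 + 7 + \frac{15}{7}\right) - I = \frac{8}{7} - I$)
$-40985 + W{\left(V{\left(-13,-8 \right)} \right)} = -40985 + \left(\frac{8}{7} - 7\right) = -40985 - \frac{41}{7} = - \frac{286936}{7}$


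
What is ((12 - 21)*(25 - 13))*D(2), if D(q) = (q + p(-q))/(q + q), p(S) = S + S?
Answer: 54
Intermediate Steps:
p(S) = 2*S
D(q) = -½ (D(q) = (q + 2*(-q))/(q + q) = (q - 2*q)/((2*q)) = (-q)*(1/(2*q)) = -½)
((12 - 21)*(25 - 13))*D(2) = ((12 - 21)*(25 - 13))*(-½) = -9*12*(-½) = -108*(-½) = 54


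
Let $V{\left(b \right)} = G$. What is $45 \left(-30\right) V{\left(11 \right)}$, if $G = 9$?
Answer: $-12150$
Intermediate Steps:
$V{\left(b \right)} = 9$
$45 \left(-30\right) V{\left(11 \right)} = 45 \left(-30\right) 9 = \left(-1350\right) 9 = -12150$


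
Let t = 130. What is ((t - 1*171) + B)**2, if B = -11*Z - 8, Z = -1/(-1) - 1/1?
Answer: 2401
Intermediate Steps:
Z = 0 (Z = -1*(-1) - 1*1 = 1 - 1 = 0)
B = -8 (B = -11*0 - 8 = 0 - 8 = -8)
((t - 1*171) + B)**2 = ((130 - 1*171) - 8)**2 = ((130 - 171) - 8)**2 = (-41 - 8)**2 = (-49)**2 = 2401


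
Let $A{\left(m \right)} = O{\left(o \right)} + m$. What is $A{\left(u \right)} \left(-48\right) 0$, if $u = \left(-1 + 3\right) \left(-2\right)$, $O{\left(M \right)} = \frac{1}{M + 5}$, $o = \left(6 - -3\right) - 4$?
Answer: $0$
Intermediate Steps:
$o = 5$ ($o = \left(6 + 3\right) - 4 = 9 - 4 = 5$)
$O{\left(M \right)} = \frac{1}{5 + M}$
$u = -4$ ($u = 2 \left(-2\right) = -4$)
$A{\left(m \right)} = \frac{1}{10} + m$ ($A{\left(m \right)} = \frac{1}{5 + 5} + m = \frac{1}{10} + m$)
$A{\left(u \right)} \left(-48\right) 0 = \left(\frac{1}{10} - 4\right) \left(-48\right) 0 = \left(- \frac{39}{10}\right) \left(-48\right) 0 = \frac{936}{5} \cdot 0 = 0$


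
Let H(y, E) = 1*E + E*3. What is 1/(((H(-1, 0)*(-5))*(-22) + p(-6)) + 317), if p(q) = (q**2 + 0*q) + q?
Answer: 1/347 ≈ 0.0028818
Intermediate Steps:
H(y, E) = 4*E (H(y, E) = E + 3*E = 4*E)
p(q) = q + q**2 (p(q) = (q**2 + 0) + q = q**2 + q = q + q**2)
1/(((H(-1, 0)*(-5))*(-22) + p(-6)) + 317) = 1/((((4*0)*(-5))*(-22) - 6*(1 - 6)) + 317) = 1/(((0*(-5))*(-22) - 6*(-5)) + 317) = 1/((0*(-22) + 30) + 317) = 1/((0 + 30) + 317) = 1/(30 + 317) = 1/347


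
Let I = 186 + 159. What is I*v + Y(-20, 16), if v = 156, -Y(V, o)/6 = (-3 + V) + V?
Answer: 54078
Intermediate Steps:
Y(V, o) = 18 - 12*V (Y(V, o) = -6*((-3 + V) + V) = -6*(-3 + 2*V) = 18 - 12*V)
I = 345
I*v + Y(-20, 16) = 345*156 + (18 - 12*(-20)) = 53820 + (18 + 240) = 53820 + 258 = 54078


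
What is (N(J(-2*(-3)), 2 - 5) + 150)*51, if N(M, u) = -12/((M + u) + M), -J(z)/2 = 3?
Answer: 38454/5 ≈ 7690.8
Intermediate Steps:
J(z) = -6 (J(z) = -2*3 = -6)
N(M, u) = -12/(u + 2*M)
(N(J(-2*(-3)), 2 - 5) + 150)*51 = (-12/((2 - 5) + 2*(-6)) + 150)*51 = (-12/(-3 - 12) + 150)*51 = (-12/(-15) + 150)*51 = (-12*(-1/15) + 150)*51 = (4/5 + 150)*51 = (754/5)*51 = 38454/5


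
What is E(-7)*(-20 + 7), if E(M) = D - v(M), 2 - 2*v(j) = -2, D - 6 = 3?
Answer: -91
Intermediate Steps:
D = 9 (D = 6 + 3 = 9)
v(j) = 2 (v(j) = 1 - 1/2*(-2) = 1 + 1 = 2)
E(M) = 7 (E(M) = 9 - 1*2 = 9 - 2 = 7)
E(-7)*(-20 + 7) = 7*(-20 + 7) = 7*(-13) = -91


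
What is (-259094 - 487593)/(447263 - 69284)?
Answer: -746687/377979 ≈ -1.9755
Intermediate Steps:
(-259094 - 487593)/(447263 - 69284) = -746687/377979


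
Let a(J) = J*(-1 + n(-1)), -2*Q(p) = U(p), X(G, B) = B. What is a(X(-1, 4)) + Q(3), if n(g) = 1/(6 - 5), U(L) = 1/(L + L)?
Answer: -1/12 ≈ -0.083333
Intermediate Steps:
U(L) = 1/(2*L)
n(g) = 1 (n(g) = 1/1 = 1)
Q(p) = -1/(4*p)
a(J) = 0 (a(J) = J*(-1 + 1) = J*0 = 0)
a(X(-1, 4)) + Q(3) = 0 - 1/4/3 = 0 - 1/4*1/3 = 0 - 1/12 = -1/12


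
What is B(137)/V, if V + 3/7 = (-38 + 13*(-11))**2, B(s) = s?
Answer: 959/229324 ≈ 0.0041819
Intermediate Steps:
V = 229324/7 (V = -3/7 + (-38 + 13*(-11))**2 = -3/7 + (-38 - 143)**2 = -3/7 + (-181)**2 = -3/7 + 32761 = 229324/7 ≈ 32761.)
B(137)/V = 137/(229324/7) = 137*(7/229324) = 959/229324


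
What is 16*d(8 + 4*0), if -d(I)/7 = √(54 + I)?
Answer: -112*√62 ≈ -881.89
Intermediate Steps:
d(I) = -7*√(54 + I)
16*d(8 + 4*0) = 16*(-7*√(54 + (8 + 4*0))) = 16*(-7*√(54 + (8 + 0))) = 16*(-7*√(54 + 8)) = 16*(-7*√62) = -112*√62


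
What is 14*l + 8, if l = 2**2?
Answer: 64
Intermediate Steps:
l = 4
14*l + 8 = 14*4 + 8 = 56 + 8 = 64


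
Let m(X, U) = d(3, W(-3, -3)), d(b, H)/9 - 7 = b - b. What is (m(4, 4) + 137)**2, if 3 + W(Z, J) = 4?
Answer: 40000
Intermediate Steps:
W(Z, J) = 1 (W(Z, J) = -3 + 4 = 1)
d(b, H) = 63 (d(b, H) = 63 + 9*(b - b) = 63 + 9*0 = 63 + 0 = 63)
m(X, U) = 63
(m(4, 4) + 137)**2 = (63 + 137)**2 = 200**2 = 40000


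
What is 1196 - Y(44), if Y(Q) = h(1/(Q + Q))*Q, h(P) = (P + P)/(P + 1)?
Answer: 106356/89 ≈ 1195.0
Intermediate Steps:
h(P) = 2*P/(1 + P) (h(P) = (2*P)/(1 + P) = 2*P/(1 + P))
Y(Q) = 1/(1 + 1/(2*Q)) (Y(Q) = (2/((Q + Q)*(1 + 1/(Q + Q))))*Q = (2/(((2*Q))*(1 + 1/(2*Q))))*Q = (2*(1/(2*Q))/(1 + 1/(2*Q)))*Q = (1/(Q*(1 + 1/(2*Q))))*Q = 1/(1 + 1/(2*Q)))
1196 - Y(44) = 1196 - 2*44/(1 + 2*44) = 1196 - 2*44/(1 + 88) = 1196 - 2*44/89 = 1196 - 1*88/89 = 1196 - 88/89 = 106356/89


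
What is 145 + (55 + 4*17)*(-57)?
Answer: -6866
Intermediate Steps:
145 + (55 + 4*17)*(-57) = 145 + (55 + 68)*(-57) = 145 + 123*(-57) = 145 - 7011 = -6866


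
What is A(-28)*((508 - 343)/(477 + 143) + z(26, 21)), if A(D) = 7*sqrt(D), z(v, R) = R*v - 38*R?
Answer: -218505*I*sqrt(7)/62 ≈ -9324.4*I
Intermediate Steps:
z(v, R) = -38*R + R*v
A(-28)*((508 - 343)/(477 + 143) + z(26, 21)) = (7*sqrt(-28))*((508 - 343)/(477 + 143) + 21*(-38 + 26)) = (7*(2*I*sqrt(7)))*(165/620 + 21*(-12)) = (14*I*sqrt(7))*(165*(1/620) - 252) = (14*I*sqrt(7))*(33/124 - 252) = (14*I*sqrt(7))*(-31215/124) = -218505*I*sqrt(7)/62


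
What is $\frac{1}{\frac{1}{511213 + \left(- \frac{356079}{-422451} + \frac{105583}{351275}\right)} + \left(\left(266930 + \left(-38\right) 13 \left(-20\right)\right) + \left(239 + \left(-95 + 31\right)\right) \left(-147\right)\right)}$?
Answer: $\frac{25287458957416661}{6349301632372427818860} \approx 3.9827 \cdot 10^{-6}$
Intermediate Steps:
$\frac{1}{\frac{1}{511213 + \left(- \frac{356079}{-422451} + \frac{105583}{351275}\right)} + \left(\left(266930 + \left(-38\right) 13 \left(-20\right)\right) + \left(239 + \left(-95 + 31\right)\right) \left(-147\right)\right)} = \frac{1}{\frac{1}{511213 + \left(\left(-356079\right) \left(- \frac{1}{422451}\right) + 105583 \cdot \frac{1}{351275}\right)} + \left(\left(266930 - -9880\right) + \left(239 - 64\right) \left(-147\right)\right)} = \frac{1}{\frac{1}{511213 + \left(\frac{118693}{140817} + \frac{105583}{351275}\right)} + \left(\left(266930 + 9880\right) + 175 \left(-147\right)\right)} = \frac{1}{\frac{1}{511213 + \frac{56561764886}{49465491675}} + \left(276810 - 25725\right)} = \frac{1}{\frac{1}{\frac{25287458957416661}{49465491675}} + 251085} = \frac{1}{\frac{49465491675}{25287458957416661} + 251085} = \frac{1}{\frac{6349301632372427818860}{25287458957416661}} = \frac{25287458957416661}{6349301632372427818860}$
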